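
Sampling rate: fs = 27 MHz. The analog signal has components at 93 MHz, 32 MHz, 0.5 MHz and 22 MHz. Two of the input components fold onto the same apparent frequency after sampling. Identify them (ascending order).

22 MHz, 32 MHz

fs/2 = 13.5 MHz.
93 MHz mod fs = 12 MHz.
12 MHz ≤ fs/2 = 13.5 MHz, appears at 12 MHz.
32 MHz mod fs = 5 MHz.
5 MHz ≤ fs/2 = 13.5 MHz, appears at 5 MHz.
0.5 MHz ≤ fs/2 = 13.5 MHz, passes unchanged.
22 MHz > fs/2 = 13.5 MHz, folds to fs − 22 MHz = 5 MHz.
22 MHz and 32 MHz both map to 5 MHz.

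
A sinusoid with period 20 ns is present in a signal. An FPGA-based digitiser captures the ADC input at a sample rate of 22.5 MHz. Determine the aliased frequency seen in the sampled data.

T = 20 ns → f = 1/T = 50 MHz.
50 MHz mod fs = 5 MHz.
5 MHz ≤ fs/2 = 11.25 MHz, appears at 5 MHz.

5 MHz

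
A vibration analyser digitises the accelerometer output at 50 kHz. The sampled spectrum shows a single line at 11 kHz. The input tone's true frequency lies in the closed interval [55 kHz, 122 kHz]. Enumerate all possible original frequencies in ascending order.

Frequencies that alias to 11 kHz are k·fs ± 11 kHz for integer k ≥ 0.
k=0: 11 kHz.
k=1: 39 kHz, 61 kHz.
k=2: 89 kHz, 111 kHz.
k=3: 139 kHz, 161 kHz.
Within [55 kHz, 122 kHz]: 61 kHz, 89 kHz, 111 kHz.

61 kHz, 89 kHz, 111 kHz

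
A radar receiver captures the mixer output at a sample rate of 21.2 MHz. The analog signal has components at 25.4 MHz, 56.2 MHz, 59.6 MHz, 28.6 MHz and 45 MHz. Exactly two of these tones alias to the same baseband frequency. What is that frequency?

fs/2 = 10.6 MHz.
25.4 MHz mod fs = 4.2 MHz.
4.2 MHz ≤ fs/2 = 10.6 MHz, appears at 4.2 MHz.
56.2 MHz mod fs = 13.8 MHz.
13.8 MHz > fs/2 = 10.6 MHz, folds to fs − 13.8 MHz = 7.4 MHz.
59.6 MHz mod fs = 17.2 MHz.
17.2 MHz > fs/2 = 10.6 MHz, folds to fs − 17.2 MHz = 4 MHz.
28.6 MHz mod fs = 7.4 MHz.
7.4 MHz ≤ fs/2 = 10.6 MHz, appears at 7.4 MHz.
45 MHz mod fs = 2.6 MHz.
2.6 MHz ≤ fs/2 = 10.6 MHz, appears at 2.6 MHz.
28.6 MHz and 56.2 MHz both map to 7.4 MHz.

7.4 MHz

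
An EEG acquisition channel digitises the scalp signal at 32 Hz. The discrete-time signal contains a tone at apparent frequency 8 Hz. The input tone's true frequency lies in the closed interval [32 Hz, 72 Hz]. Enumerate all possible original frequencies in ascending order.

Frequencies that alias to 8 Hz are k·fs ± 8 Hz for integer k ≥ 0.
k=0: 8 Hz.
k=1: 24 Hz, 40 Hz.
k=2: 56 Hz, 72 Hz.
k=3: 88 Hz, 104 Hz.
Within [32 Hz, 72 Hz]: 40 Hz, 56 Hz, 72 Hz.

40 Hz, 56 Hz, 72 Hz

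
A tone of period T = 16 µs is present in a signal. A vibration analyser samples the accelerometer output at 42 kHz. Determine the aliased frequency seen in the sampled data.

20.5 kHz

T = 16 µs → f = 1/T = 62.5 kHz.
62.5 kHz mod fs = 20.5 kHz.
20.5 kHz ≤ fs/2 = 21 kHz, appears at 20.5 kHz.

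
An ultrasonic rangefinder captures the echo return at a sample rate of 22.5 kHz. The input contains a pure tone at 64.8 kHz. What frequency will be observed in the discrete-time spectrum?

2.7 kHz

64.8 kHz mod fs = 19.8 kHz.
19.8 kHz > fs/2 = 11.25 kHz, folds to fs − 19.8 kHz = 2.7 kHz.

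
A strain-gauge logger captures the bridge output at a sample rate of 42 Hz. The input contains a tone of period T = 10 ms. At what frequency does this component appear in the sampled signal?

16 Hz

T = 10 ms → f = 1/T = 100 Hz.
100 Hz mod fs = 16 Hz.
16 Hz ≤ fs/2 = 21 Hz, appears at 16 Hz.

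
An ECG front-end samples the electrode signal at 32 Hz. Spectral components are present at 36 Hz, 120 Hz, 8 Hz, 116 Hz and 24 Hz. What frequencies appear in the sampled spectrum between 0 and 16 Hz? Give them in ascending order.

4 Hz, 8 Hz, 12 Hz

fs/2 = 16 Hz.
36 Hz mod fs = 4 Hz.
4 Hz ≤ fs/2 = 16 Hz, appears at 4 Hz.
120 Hz mod fs = 24 Hz.
24 Hz > fs/2 = 16 Hz, folds to fs − 24 Hz = 8 Hz.
8 Hz ≤ fs/2 = 16 Hz, passes unchanged.
116 Hz mod fs = 20 Hz.
20 Hz > fs/2 = 16 Hz, folds to fs − 20 Hz = 12 Hz.
24 Hz > fs/2 = 16 Hz, folds to fs − 24 Hz = 8 Hz.
Distinct values: {4 Hz, 8 Hz, 12 Hz}.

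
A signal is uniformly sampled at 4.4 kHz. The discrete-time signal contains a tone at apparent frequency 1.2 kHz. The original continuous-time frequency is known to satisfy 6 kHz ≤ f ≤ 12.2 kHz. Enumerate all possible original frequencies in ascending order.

Frequencies that alias to 1.2 kHz are k·fs ± 1.2 kHz for integer k ≥ 0.
k=0: 1.2 kHz.
k=1: 3.2 kHz, 5.6 kHz.
k=2: 7.6 kHz, 10 kHz.
k=3: 12 kHz, 14.4 kHz.
k=4: 16.4 kHz, 18.8 kHz.
Within [6 kHz, 12.2 kHz]: 7.6 kHz, 10 kHz, 12 kHz.

7.6 kHz, 10 kHz, 12 kHz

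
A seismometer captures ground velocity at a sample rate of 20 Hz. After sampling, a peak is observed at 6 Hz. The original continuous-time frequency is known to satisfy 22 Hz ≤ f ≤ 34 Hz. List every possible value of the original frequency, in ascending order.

Frequencies that alias to 6 Hz are k·fs ± 6 Hz for integer k ≥ 0.
k=0: 6 Hz.
k=1: 14 Hz, 26 Hz.
k=2: 34 Hz, 46 Hz.
k=3: 54 Hz, 66 Hz.
Within [22 Hz, 34 Hz]: 26 Hz, 34 Hz.

26 Hz, 34 Hz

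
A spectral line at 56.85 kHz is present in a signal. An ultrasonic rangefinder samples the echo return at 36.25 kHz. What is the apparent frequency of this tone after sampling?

56.85 kHz mod fs = 20.6 kHz.
20.6 kHz > fs/2 = 18.125 kHz, folds to fs − 20.6 kHz = 15.65 kHz.

15.65 kHz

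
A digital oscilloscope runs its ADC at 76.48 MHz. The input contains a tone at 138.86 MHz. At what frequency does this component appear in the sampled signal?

138.86 MHz mod fs = 62.38 MHz.
62.38 MHz > fs/2 = 38.24 MHz, folds to fs − 62.38 MHz = 14.1 MHz.

14.1 MHz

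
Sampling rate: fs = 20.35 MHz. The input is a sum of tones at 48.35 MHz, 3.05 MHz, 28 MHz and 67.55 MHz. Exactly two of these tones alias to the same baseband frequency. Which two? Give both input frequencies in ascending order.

28 MHz, 48.35 MHz

fs/2 = 10.175 MHz.
48.35 MHz mod fs = 7.65 MHz.
7.65 MHz ≤ fs/2 = 10.175 MHz, appears at 7.65 MHz.
3.05 MHz ≤ fs/2 = 10.175 MHz, passes unchanged.
28 MHz mod fs = 7.65 MHz.
7.65 MHz ≤ fs/2 = 10.175 MHz, appears at 7.65 MHz.
67.55 MHz mod fs = 6.5 MHz.
6.5 MHz ≤ fs/2 = 10.175 MHz, appears at 6.5 MHz.
28 MHz and 48.35 MHz both map to 7.65 MHz.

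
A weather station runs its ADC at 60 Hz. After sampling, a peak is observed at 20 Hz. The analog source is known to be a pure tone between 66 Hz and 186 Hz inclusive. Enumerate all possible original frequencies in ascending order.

Frequencies that alias to 20 Hz are k·fs ± 20 Hz for integer k ≥ 0.
k=0: 20 Hz.
k=1: 40 Hz, 80 Hz.
k=2: 100 Hz, 140 Hz.
k=3: 160 Hz, 200 Hz.
k=4: 220 Hz, 260 Hz.
Within [66 Hz, 186 Hz]: 80 Hz, 100 Hz, 140 Hz, 160 Hz.

80 Hz, 100 Hz, 140 Hz, 160 Hz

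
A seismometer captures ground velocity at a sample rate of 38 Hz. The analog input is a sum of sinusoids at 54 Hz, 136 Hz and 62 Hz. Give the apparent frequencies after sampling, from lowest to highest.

fs/2 = 19 Hz.
54 Hz mod fs = 16 Hz.
16 Hz ≤ fs/2 = 19 Hz, appears at 16 Hz.
136 Hz mod fs = 22 Hz.
22 Hz > fs/2 = 19 Hz, folds to fs − 22 Hz = 16 Hz.
62 Hz mod fs = 24 Hz.
24 Hz > fs/2 = 19 Hz, folds to fs − 24 Hz = 14 Hz.
Distinct values: {14 Hz, 16 Hz}.

14 Hz, 16 Hz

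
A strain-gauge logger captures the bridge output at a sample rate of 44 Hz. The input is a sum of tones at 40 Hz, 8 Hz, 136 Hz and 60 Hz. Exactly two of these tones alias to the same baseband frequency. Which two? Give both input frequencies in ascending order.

fs/2 = 22 Hz.
40 Hz > fs/2 = 22 Hz, folds to fs − 40 Hz = 4 Hz.
8 Hz ≤ fs/2 = 22 Hz, passes unchanged.
136 Hz mod fs = 4 Hz.
4 Hz ≤ fs/2 = 22 Hz, appears at 4 Hz.
60 Hz mod fs = 16 Hz.
16 Hz ≤ fs/2 = 22 Hz, appears at 16 Hz.
40 Hz and 136 Hz both map to 4 Hz.

40 Hz, 136 Hz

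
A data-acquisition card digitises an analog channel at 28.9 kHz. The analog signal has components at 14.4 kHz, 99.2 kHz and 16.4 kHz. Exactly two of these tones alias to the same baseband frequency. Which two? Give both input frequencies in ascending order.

fs/2 = 14.45 kHz.
14.4 kHz ≤ fs/2 = 14.45 kHz, passes unchanged.
99.2 kHz mod fs = 12.5 kHz.
12.5 kHz ≤ fs/2 = 14.45 kHz, appears at 12.5 kHz.
16.4 kHz > fs/2 = 14.45 kHz, folds to fs − 16.4 kHz = 12.5 kHz.
16.4 kHz and 99.2 kHz both map to 12.5 kHz.

16.4 kHz, 99.2 kHz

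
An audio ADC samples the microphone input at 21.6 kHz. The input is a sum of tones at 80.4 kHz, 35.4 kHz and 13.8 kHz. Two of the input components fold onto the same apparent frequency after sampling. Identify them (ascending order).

13.8 kHz, 35.4 kHz

fs/2 = 10.8 kHz.
80.4 kHz mod fs = 15.6 kHz.
15.6 kHz > fs/2 = 10.8 kHz, folds to fs − 15.6 kHz = 6 kHz.
35.4 kHz mod fs = 13.8 kHz.
13.8 kHz > fs/2 = 10.8 kHz, folds to fs − 13.8 kHz = 7.8 kHz.
13.8 kHz > fs/2 = 10.8 kHz, folds to fs − 13.8 kHz = 7.8 kHz.
13.8 kHz and 35.4 kHz both map to 7.8 kHz.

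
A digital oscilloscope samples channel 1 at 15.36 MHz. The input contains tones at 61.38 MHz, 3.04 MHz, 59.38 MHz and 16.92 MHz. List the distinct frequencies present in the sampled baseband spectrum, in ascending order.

0.06 MHz, 1.56 MHz, 2.06 MHz, 3.04 MHz

fs/2 = 7.68 MHz.
61.38 MHz mod fs = 15.3 MHz.
15.3 MHz > fs/2 = 7.68 MHz, folds to fs − 15.3 MHz = 0.06 MHz.
3.04 MHz ≤ fs/2 = 7.68 MHz, passes unchanged.
59.38 MHz mod fs = 13.3 MHz.
13.3 MHz > fs/2 = 7.68 MHz, folds to fs − 13.3 MHz = 2.06 MHz.
16.92 MHz mod fs = 1.56 MHz.
1.56 MHz ≤ fs/2 = 7.68 MHz, appears at 1.56 MHz.
Distinct values: {0.06 MHz, 1.56 MHz, 2.06 MHz, 3.04 MHz}.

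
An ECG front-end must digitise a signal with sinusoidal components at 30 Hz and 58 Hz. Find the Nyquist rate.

116 Hz

Highest-frequency component: 58 Hz.
Nyquist rate = 2 × 58 Hz = 116 Hz.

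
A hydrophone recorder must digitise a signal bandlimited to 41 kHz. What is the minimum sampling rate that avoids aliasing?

82 kHz

Nyquist rate = 2 × 41 kHz = 82 kHz.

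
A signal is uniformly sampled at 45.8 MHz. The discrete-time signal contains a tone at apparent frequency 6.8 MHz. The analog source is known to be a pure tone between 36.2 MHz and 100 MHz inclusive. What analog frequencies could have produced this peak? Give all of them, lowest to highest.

39 MHz, 52.6 MHz, 84.8 MHz, 98.4 MHz

Frequencies that alias to 6.8 MHz are k·fs ± 6.8 MHz for integer k ≥ 0.
k=0: 6.8 MHz.
k=1: 39 MHz, 52.6 MHz.
k=2: 84.8 MHz, 98.4 MHz.
k=3: 130.6 MHz, 144.2 MHz.
Within [36.2 MHz, 100 MHz]: 39 MHz, 52.6 MHz, 84.8 MHz, 98.4 MHz.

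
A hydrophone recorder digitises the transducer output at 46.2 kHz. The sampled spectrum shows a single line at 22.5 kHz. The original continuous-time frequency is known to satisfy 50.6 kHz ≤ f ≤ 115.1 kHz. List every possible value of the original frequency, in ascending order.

Frequencies that alias to 22.5 kHz are k·fs ± 22.5 kHz for integer k ≥ 0.
k=0: 22.5 kHz.
k=1: 23.7 kHz, 68.7 kHz.
k=2: 69.9 kHz, 114.9 kHz.
k=3: 116.1 kHz, 161.1 kHz.
Within [50.6 kHz, 115.1 kHz]: 68.7 kHz, 69.9 kHz, 114.9 kHz.

68.7 kHz, 69.9 kHz, 114.9 kHz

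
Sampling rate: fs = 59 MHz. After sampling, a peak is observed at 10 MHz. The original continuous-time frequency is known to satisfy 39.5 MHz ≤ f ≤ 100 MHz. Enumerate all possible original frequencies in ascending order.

Frequencies that alias to 10 MHz are k·fs ± 10 MHz for integer k ≥ 0.
k=0: 10 MHz.
k=1: 49 MHz, 69 MHz.
k=2: 108 MHz, 128 MHz.
Within [39.5 MHz, 100 MHz]: 49 MHz, 69 MHz.

49 MHz, 69 MHz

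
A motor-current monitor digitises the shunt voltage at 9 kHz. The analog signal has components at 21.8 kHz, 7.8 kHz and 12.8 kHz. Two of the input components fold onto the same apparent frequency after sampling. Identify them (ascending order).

12.8 kHz, 21.8 kHz

fs/2 = 4.5 kHz.
21.8 kHz mod fs = 3.8 kHz.
3.8 kHz ≤ fs/2 = 4.5 kHz, appears at 3.8 kHz.
7.8 kHz > fs/2 = 4.5 kHz, folds to fs − 7.8 kHz = 1.2 kHz.
12.8 kHz mod fs = 3.8 kHz.
3.8 kHz ≤ fs/2 = 4.5 kHz, appears at 3.8 kHz.
12.8 kHz and 21.8 kHz both map to 3.8 kHz.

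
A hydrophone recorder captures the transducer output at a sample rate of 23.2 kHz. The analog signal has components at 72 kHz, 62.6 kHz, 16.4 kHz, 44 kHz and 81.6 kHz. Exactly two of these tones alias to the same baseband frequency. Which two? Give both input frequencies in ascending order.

fs/2 = 11.6 kHz.
72 kHz mod fs = 2.4 kHz.
2.4 kHz ≤ fs/2 = 11.6 kHz, appears at 2.4 kHz.
62.6 kHz mod fs = 16.2 kHz.
16.2 kHz > fs/2 = 11.6 kHz, folds to fs − 16.2 kHz = 7 kHz.
16.4 kHz > fs/2 = 11.6 kHz, folds to fs − 16.4 kHz = 6.8 kHz.
44 kHz mod fs = 20.8 kHz.
20.8 kHz > fs/2 = 11.6 kHz, folds to fs − 20.8 kHz = 2.4 kHz.
81.6 kHz mod fs = 12 kHz.
12 kHz > fs/2 = 11.6 kHz, folds to fs − 12 kHz = 11.2 kHz.
44 kHz and 72 kHz both map to 2.4 kHz.

44 kHz, 72 kHz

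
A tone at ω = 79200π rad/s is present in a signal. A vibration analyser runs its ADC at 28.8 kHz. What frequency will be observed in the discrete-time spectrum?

10.8 kHz

ω = 79200π rad/s → f = ω/(2π) = 39600 Hz = 39.6 kHz.
39.6 kHz mod fs = 10.8 kHz.
10.8 kHz ≤ fs/2 = 14.4 kHz, appears at 10.8 kHz.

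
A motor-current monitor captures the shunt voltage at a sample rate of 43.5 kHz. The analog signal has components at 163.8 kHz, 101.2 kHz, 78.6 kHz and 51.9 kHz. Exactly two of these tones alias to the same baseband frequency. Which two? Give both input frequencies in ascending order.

51.9 kHz, 78.6 kHz

fs/2 = 21.75 kHz.
163.8 kHz mod fs = 33.3 kHz.
33.3 kHz > fs/2 = 21.75 kHz, folds to fs − 33.3 kHz = 10.2 kHz.
101.2 kHz mod fs = 14.2 kHz.
14.2 kHz ≤ fs/2 = 21.75 kHz, appears at 14.2 kHz.
78.6 kHz mod fs = 35.1 kHz.
35.1 kHz > fs/2 = 21.75 kHz, folds to fs − 35.1 kHz = 8.4 kHz.
51.9 kHz mod fs = 8.4 kHz.
8.4 kHz ≤ fs/2 = 21.75 kHz, appears at 8.4 kHz.
51.9 kHz and 78.6 kHz both map to 8.4 kHz.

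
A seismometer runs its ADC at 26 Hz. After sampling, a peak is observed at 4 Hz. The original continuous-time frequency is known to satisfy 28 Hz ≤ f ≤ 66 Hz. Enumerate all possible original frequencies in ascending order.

Frequencies that alias to 4 Hz are k·fs ± 4 Hz for integer k ≥ 0.
k=0: 4 Hz.
k=1: 22 Hz, 30 Hz.
k=2: 48 Hz, 56 Hz.
k=3: 74 Hz, 82 Hz.
Within [28 Hz, 66 Hz]: 30 Hz, 48 Hz, 56 Hz.

30 Hz, 48 Hz, 56 Hz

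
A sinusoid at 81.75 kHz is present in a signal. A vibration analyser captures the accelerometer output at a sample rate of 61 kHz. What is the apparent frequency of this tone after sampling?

20.75 kHz

81.75 kHz mod fs = 20.75 kHz.
20.75 kHz ≤ fs/2 = 30.5 kHz, appears at 20.75 kHz.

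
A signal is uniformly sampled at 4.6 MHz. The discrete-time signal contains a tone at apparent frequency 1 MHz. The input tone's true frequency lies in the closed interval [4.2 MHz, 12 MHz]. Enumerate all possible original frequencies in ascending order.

Frequencies that alias to 1 MHz are k·fs ± 1 MHz for integer k ≥ 0.
k=0: 1 MHz.
k=1: 3.6 MHz, 5.6 MHz.
k=2: 8.2 MHz, 10.2 MHz.
k=3: 12.8 MHz, 14.8 MHz.
Within [4.2 MHz, 12 MHz]: 5.6 MHz, 8.2 MHz, 10.2 MHz.

5.6 MHz, 8.2 MHz, 10.2 MHz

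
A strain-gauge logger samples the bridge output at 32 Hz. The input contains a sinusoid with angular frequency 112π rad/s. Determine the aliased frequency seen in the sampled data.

8 Hz

ω = 112π rad/s → f = ω/(2π) = 56 Hz.
56 Hz mod fs = 24 Hz.
24 Hz > fs/2 = 16 Hz, folds to fs − 24 Hz = 8 Hz.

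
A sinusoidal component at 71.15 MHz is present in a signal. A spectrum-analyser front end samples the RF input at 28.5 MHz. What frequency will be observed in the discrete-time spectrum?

14.15 MHz

71.15 MHz mod fs = 14.15 MHz.
14.15 MHz ≤ fs/2 = 14.25 MHz, appears at 14.15 MHz.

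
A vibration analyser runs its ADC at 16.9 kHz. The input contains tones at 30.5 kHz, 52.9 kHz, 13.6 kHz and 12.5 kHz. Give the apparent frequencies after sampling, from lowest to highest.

2.2 kHz, 3.3 kHz, 4.4 kHz

fs/2 = 8.45 kHz.
30.5 kHz mod fs = 13.6 kHz.
13.6 kHz > fs/2 = 8.45 kHz, folds to fs − 13.6 kHz = 3.3 kHz.
52.9 kHz mod fs = 2.2 kHz.
2.2 kHz ≤ fs/2 = 8.45 kHz, appears at 2.2 kHz.
13.6 kHz > fs/2 = 8.45 kHz, folds to fs − 13.6 kHz = 3.3 kHz.
12.5 kHz > fs/2 = 8.45 kHz, folds to fs − 12.5 kHz = 4.4 kHz.
Distinct values: {2.2 kHz, 3.3 kHz, 4.4 kHz}.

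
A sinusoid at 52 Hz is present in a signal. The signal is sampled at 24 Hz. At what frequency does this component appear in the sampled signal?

52 Hz mod fs = 4 Hz.
4 Hz ≤ fs/2 = 12 Hz, appears at 4 Hz.

4 Hz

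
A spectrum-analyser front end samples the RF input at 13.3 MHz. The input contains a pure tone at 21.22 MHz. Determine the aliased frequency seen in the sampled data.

5.38 MHz

21.22 MHz mod fs = 7.92 MHz.
7.92 MHz > fs/2 = 6.65 MHz, folds to fs − 7.92 MHz = 5.38 MHz.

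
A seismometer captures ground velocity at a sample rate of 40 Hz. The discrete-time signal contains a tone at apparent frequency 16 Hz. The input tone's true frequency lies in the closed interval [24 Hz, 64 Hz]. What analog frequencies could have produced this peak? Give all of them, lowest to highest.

24 Hz, 56 Hz, 64 Hz

Frequencies that alias to 16 Hz are k·fs ± 16 Hz for integer k ≥ 0.
k=0: 16 Hz.
k=1: 24 Hz, 56 Hz.
k=2: 64 Hz, 96 Hz.
k=3: 104 Hz, 136 Hz.
Within [24 Hz, 64 Hz]: 24 Hz, 56 Hz, 64 Hz.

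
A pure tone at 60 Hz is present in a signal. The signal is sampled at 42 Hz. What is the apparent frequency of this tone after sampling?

18 Hz

60 Hz mod fs = 18 Hz.
18 Hz ≤ fs/2 = 21 Hz, appears at 18 Hz.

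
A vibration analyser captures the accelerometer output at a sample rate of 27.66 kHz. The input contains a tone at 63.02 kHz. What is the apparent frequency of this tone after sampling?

7.7 kHz

63.02 kHz mod fs = 7.7 kHz.
7.7 kHz ≤ fs/2 = 13.83 kHz, appears at 7.7 kHz.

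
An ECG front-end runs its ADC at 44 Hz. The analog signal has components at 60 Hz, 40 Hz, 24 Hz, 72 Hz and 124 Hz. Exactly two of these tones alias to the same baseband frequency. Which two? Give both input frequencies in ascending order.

fs/2 = 22 Hz.
60 Hz mod fs = 16 Hz.
16 Hz ≤ fs/2 = 22 Hz, appears at 16 Hz.
40 Hz > fs/2 = 22 Hz, folds to fs − 40 Hz = 4 Hz.
24 Hz > fs/2 = 22 Hz, folds to fs − 24 Hz = 20 Hz.
72 Hz mod fs = 28 Hz.
28 Hz > fs/2 = 22 Hz, folds to fs − 28 Hz = 16 Hz.
124 Hz mod fs = 36 Hz.
36 Hz > fs/2 = 22 Hz, folds to fs − 36 Hz = 8 Hz.
60 Hz and 72 Hz both map to 16 Hz.

60 Hz, 72 Hz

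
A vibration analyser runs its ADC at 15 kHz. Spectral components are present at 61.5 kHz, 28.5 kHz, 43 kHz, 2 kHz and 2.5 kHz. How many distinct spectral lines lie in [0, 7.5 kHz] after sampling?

fs/2 = 7.5 kHz.
61.5 kHz mod fs = 1.5 kHz.
1.5 kHz ≤ fs/2 = 7.5 kHz, appears at 1.5 kHz.
28.5 kHz mod fs = 13.5 kHz.
13.5 kHz > fs/2 = 7.5 kHz, folds to fs − 13.5 kHz = 1.5 kHz.
43 kHz mod fs = 13 kHz.
13 kHz > fs/2 = 7.5 kHz, folds to fs − 13 kHz = 2 kHz.
2 kHz ≤ fs/2 = 7.5 kHz, passes unchanged.
2.5 kHz ≤ fs/2 = 7.5 kHz, passes unchanged.
Distinct values: {1.5 kHz, 2 kHz, 2.5 kHz} → 3.

3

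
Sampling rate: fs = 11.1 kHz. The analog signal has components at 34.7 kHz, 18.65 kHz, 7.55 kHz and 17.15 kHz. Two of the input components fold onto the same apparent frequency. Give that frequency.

3.55 kHz

fs/2 = 5.55 kHz.
34.7 kHz mod fs = 1.4 kHz.
1.4 kHz ≤ fs/2 = 5.55 kHz, appears at 1.4 kHz.
18.65 kHz mod fs = 7.55 kHz.
7.55 kHz > fs/2 = 5.55 kHz, folds to fs − 7.55 kHz = 3.55 kHz.
7.55 kHz > fs/2 = 5.55 kHz, folds to fs − 7.55 kHz = 3.55 kHz.
17.15 kHz mod fs = 6.05 kHz.
6.05 kHz > fs/2 = 5.55 kHz, folds to fs − 6.05 kHz = 5.05 kHz.
7.55 kHz and 18.65 kHz both map to 3.55 kHz.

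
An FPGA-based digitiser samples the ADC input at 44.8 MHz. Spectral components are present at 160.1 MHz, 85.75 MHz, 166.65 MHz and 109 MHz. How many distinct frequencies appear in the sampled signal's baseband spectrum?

4

fs/2 = 22.4 MHz.
160.1 MHz mod fs = 25.7 MHz.
25.7 MHz > fs/2 = 22.4 MHz, folds to fs − 25.7 MHz = 19.1 MHz.
85.75 MHz mod fs = 40.95 MHz.
40.95 MHz > fs/2 = 22.4 MHz, folds to fs − 40.95 MHz = 3.85 MHz.
166.65 MHz mod fs = 32.25 MHz.
32.25 MHz > fs/2 = 22.4 MHz, folds to fs − 32.25 MHz = 12.55 MHz.
109 MHz mod fs = 19.4 MHz.
19.4 MHz ≤ fs/2 = 22.4 MHz, appears at 19.4 MHz.
Distinct values: {3.85 MHz, 12.55 MHz, 19.1 MHz, 19.4 MHz} → 4.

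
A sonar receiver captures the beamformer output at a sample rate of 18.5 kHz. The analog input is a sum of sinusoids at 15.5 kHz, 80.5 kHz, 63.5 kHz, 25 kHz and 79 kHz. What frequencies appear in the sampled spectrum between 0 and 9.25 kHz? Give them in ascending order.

fs/2 = 9.25 kHz.
15.5 kHz > fs/2 = 9.25 kHz, folds to fs − 15.5 kHz = 3 kHz.
80.5 kHz mod fs = 6.5 kHz.
6.5 kHz ≤ fs/2 = 9.25 kHz, appears at 6.5 kHz.
63.5 kHz mod fs = 8 kHz.
8 kHz ≤ fs/2 = 9.25 kHz, appears at 8 kHz.
25 kHz mod fs = 6.5 kHz.
6.5 kHz ≤ fs/2 = 9.25 kHz, appears at 6.5 kHz.
79 kHz mod fs = 5 kHz.
5 kHz ≤ fs/2 = 9.25 kHz, appears at 5 kHz.
Distinct values: {3 kHz, 5 kHz, 6.5 kHz, 8 kHz}.

3 kHz, 5 kHz, 6.5 kHz, 8 kHz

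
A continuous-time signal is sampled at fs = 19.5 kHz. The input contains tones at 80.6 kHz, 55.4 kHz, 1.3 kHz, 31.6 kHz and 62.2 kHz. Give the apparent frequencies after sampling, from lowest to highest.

1.3 kHz, 2.6 kHz, 3.1 kHz, 3.7 kHz, 7.4 kHz

fs/2 = 9.75 kHz.
80.6 kHz mod fs = 2.6 kHz.
2.6 kHz ≤ fs/2 = 9.75 kHz, appears at 2.6 kHz.
55.4 kHz mod fs = 16.4 kHz.
16.4 kHz > fs/2 = 9.75 kHz, folds to fs − 16.4 kHz = 3.1 kHz.
1.3 kHz ≤ fs/2 = 9.75 kHz, passes unchanged.
31.6 kHz mod fs = 12.1 kHz.
12.1 kHz > fs/2 = 9.75 kHz, folds to fs − 12.1 kHz = 7.4 kHz.
62.2 kHz mod fs = 3.7 kHz.
3.7 kHz ≤ fs/2 = 9.75 kHz, appears at 3.7 kHz.
Distinct values: {1.3 kHz, 2.6 kHz, 3.1 kHz, 3.7 kHz, 7.4 kHz}.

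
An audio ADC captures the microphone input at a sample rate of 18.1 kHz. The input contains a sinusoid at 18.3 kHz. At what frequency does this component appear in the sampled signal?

18.3 kHz mod fs = 0.2 kHz.
0.2 kHz ≤ fs/2 = 9.05 kHz, appears at 0.2 kHz.

0.2 kHz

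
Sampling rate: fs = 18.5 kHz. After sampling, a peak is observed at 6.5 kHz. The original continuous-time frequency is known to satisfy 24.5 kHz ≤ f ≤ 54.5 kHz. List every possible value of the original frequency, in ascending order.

25 kHz, 30.5 kHz, 43.5 kHz, 49 kHz

Frequencies that alias to 6.5 kHz are k·fs ± 6.5 kHz for integer k ≥ 0.
k=0: 6.5 kHz.
k=1: 12 kHz, 25 kHz.
k=2: 30.5 kHz, 43.5 kHz.
k=3: 49 kHz, 62 kHz.
k=4: 67.5 kHz, 80.5 kHz.
Within [24.5 kHz, 54.5 kHz]: 25 kHz, 30.5 kHz, 43.5 kHz, 49 kHz.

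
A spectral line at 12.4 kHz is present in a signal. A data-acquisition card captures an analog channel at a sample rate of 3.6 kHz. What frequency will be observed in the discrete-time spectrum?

12.4 kHz mod fs = 1.6 kHz.
1.6 kHz ≤ fs/2 = 1.8 kHz, appears at 1.6 kHz.

1.6 kHz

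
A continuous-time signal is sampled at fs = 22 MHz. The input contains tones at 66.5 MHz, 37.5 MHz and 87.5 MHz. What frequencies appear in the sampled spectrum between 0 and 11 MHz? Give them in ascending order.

0.5 MHz, 6.5 MHz

fs/2 = 11 MHz.
66.5 MHz mod fs = 0.5 MHz.
0.5 MHz ≤ fs/2 = 11 MHz, appears at 0.5 MHz.
37.5 MHz mod fs = 15.5 MHz.
15.5 MHz > fs/2 = 11 MHz, folds to fs − 15.5 MHz = 6.5 MHz.
87.5 MHz mod fs = 21.5 MHz.
21.5 MHz > fs/2 = 11 MHz, folds to fs − 21.5 MHz = 0.5 MHz.
Distinct values: {0.5 MHz, 6.5 MHz}.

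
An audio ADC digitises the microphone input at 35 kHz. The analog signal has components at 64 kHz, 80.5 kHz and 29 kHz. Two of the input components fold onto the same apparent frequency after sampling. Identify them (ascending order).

fs/2 = 17.5 kHz.
64 kHz mod fs = 29 kHz.
29 kHz > fs/2 = 17.5 kHz, folds to fs − 29 kHz = 6 kHz.
80.5 kHz mod fs = 10.5 kHz.
10.5 kHz ≤ fs/2 = 17.5 kHz, appears at 10.5 kHz.
29 kHz > fs/2 = 17.5 kHz, folds to fs − 29 kHz = 6 kHz.
29 kHz and 64 kHz both map to 6 kHz.

29 kHz, 64 kHz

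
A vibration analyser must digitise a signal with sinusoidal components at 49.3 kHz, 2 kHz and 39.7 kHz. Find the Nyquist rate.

Highest-frequency component: 49.3 kHz.
Nyquist rate = 2 × 49.3 kHz = 98.6 kHz.

98.6 kHz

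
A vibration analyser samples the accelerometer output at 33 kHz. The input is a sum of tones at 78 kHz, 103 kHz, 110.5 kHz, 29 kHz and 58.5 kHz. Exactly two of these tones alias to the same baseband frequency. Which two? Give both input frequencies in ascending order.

29 kHz, 103 kHz

fs/2 = 16.5 kHz.
78 kHz mod fs = 12 kHz.
12 kHz ≤ fs/2 = 16.5 kHz, appears at 12 kHz.
103 kHz mod fs = 4 kHz.
4 kHz ≤ fs/2 = 16.5 kHz, appears at 4 kHz.
110.5 kHz mod fs = 11.5 kHz.
11.5 kHz ≤ fs/2 = 16.5 kHz, appears at 11.5 kHz.
29 kHz > fs/2 = 16.5 kHz, folds to fs − 29 kHz = 4 kHz.
58.5 kHz mod fs = 25.5 kHz.
25.5 kHz > fs/2 = 16.5 kHz, folds to fs − 25.5 kHz = 7.5 kHz.
29 kHz and 103 kHz both map to 4 kHz.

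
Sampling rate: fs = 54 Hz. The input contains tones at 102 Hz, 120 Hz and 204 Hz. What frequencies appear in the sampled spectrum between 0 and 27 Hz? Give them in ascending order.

fs/2 = 27 Hz.
102 Hz mod fs = 48 Hz.
48 Hz > fs/2 = 27 Hz, folds to fs − 48 Hz = 6 Hz.
120 Hz mod fs = 12 Hz.
12 Hz ≤ fs/2 = 27 Hz, appears at 12 Hz.
204 Hz mod fs = 42 Hz.
42 Hz > fs/2 = 27 Hz, folds to fs − 42 Hz = 12 Hz.
Distinct values: {6 Hz, 12 Hz}.

6 Hz, 12 Hz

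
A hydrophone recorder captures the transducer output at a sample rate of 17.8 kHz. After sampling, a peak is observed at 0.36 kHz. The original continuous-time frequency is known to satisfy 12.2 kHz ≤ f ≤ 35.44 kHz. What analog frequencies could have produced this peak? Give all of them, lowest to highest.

17.44 kHz, 18.16 kHz, 35.24 kHz

Frequencies that alias to 0.36 kHz are k·fs ± 0.36 kHz for integer k ≥ 0.
k=0: 0.36 kHz.
k=1: 17.44 kHz, 18.16 kHz.
k=2: 35.24 kHz, 35.96 kHz.
k=3: 53.04 kHz, 53.76 kHz.
Within [12.2 kHz, 35.44 kHz]: 17.44 kHz, 18.16 kHz, 35.24 kHz.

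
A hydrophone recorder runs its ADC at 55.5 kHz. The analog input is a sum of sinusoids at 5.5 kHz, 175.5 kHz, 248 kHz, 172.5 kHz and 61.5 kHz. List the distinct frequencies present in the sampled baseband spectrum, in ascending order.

fs/2 = 27.75 kHz.
5.5 kHz ≤ fs/2 = 27.75 kHz, passes unchanged.
175.5 kHz mod fs = 9 kHz.
9 kHz ≤ fs/2 = 27.75 kHz, appears at 9 kHz.
248 kHz mod fs = 26 kHz.
26 kHz ≤ fs/2 = 27.75 kHz, appears at 26 kHz.
172.5 kHz mod fs = 6 kHz.
6 kHz ≤ fs/2 = 27.75 kHz, appears at 6 kHz.
61.5 kHz mod fs = 6 kHz.
6 kHz ≤ fs/2 = 27.75 kHz, appears at 6 kHz.
Distinct values: {5.5 kHz, 6 kHz, 9 kHz, 26 kHz}.

5.5 kHz, 6 kHz, 9 kHz, 26 kHz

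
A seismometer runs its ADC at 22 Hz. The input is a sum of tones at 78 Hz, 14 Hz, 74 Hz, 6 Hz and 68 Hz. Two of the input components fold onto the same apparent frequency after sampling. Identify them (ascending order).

14 Hz, 74 Hz

fs/2 = 11 Hz.
78 Hz mod fs = 12 Hz.
12 Hz > fs/2 = 11 Hz, folds to fs − 12 Hz = 10 Hz.
14 Hz > fs/2 = 11 Hz, folds to fs − 14 Hz = 8 Hz.
74 Hz mod fs = 8 Hz.
8 Hz ≤ fs/2 = 11 Hz, appears at 8 Hz.
6 Hz ≤ fs/2 = 11 Hz, passes unchanged.
68 Hz mod fs = 2 Hz.
2 Hz ≤ fs/2 = 11 Hz, appears at 2 Hz.
14 Hz and 74 Hz both map to 8 Hz.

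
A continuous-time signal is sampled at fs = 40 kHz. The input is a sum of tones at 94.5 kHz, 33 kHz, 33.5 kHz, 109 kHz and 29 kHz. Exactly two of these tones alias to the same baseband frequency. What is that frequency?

11 kHz

fs/2 = 20 kHz.
94.5 kHz mod fs = 14.5 kHz.
14.5 kHz ≤ fs/2 = 20 kHz, appears at 14.5 kHz.
33 kHz > fs/2 = 20 kHz, folds to fs − 33 kHz = 7 kHz.
33.5 kHz > fs/2 = 20 kHz, folds to fs − 33.5 kHz = 6.5 kHz.
109 kHz mod fs = 29 kHz.
29 kHz > fs/2 = 20 kHz, folds to fs − 29 kHz = 11 kHz.
29 kHz > fs/2 = 20 kHz, folds to fs − 29 kHz = 11 kHz.
29 kHz and 109 kHz both map to 11 kHz.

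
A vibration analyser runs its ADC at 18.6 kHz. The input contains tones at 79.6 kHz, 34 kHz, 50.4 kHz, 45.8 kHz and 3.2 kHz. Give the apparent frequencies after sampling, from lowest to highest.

fs/2 = 9.3 kHz.
79.6 kHz mod fs = 5.2 kHz.
5.2 kHz ≤ fs/2 = 9.3 kHz, appears at 5.2 kHz.
34 kHz mod fs = 15.4 kHz.
15.4 kHz > fs/2 = 9.3 kHz, folds to fs − 15.4 kHz = 3.2 kHz.
50.4 kHz mod fs = 13.2 kHz.
13.2 kHz > fs/2 = 9.3 kHz, folds to fs − 13.2 kHz = 5.4 kHz.
45.8 kHz mod fs = 8.6 kHz.
8.6 kHz ≤ fs/2 = 9.3 kHz, appears at 8.6 kHz.
3.2 kHz ≤ fs/2 = 9.3 kHz, passes unchanged.
Distinct values: {3.2 kHz, 5.2 kHz, 5.4 kHz, 8.6 kHz}.

3.2 kHz, 5.2 kHz, 5.4 kHz, 8.6 kHz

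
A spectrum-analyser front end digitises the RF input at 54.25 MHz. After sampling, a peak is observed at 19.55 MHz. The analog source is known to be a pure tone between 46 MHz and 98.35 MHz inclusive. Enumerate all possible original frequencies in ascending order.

Frequencies that alias to 19.55 MHz are k·fs ± 19.55 MHz for integer k ≥ 0.
k=0: 19.55 MHz.
k=1: 34.7 MHz, 73.8 MHz.
k=2: 88.95 MHz, 128.05 MHz.
k=3: 143.2 MHz, 182.3 MHz.
Within [46 MHz, 98.35 MHz]: 73.8 MHz, 88.95 MHz.

73.8 MHz, 88.95 MHz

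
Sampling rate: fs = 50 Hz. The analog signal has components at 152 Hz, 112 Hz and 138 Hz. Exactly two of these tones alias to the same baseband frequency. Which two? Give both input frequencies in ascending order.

112 Hz, 138 Hz

fs/2 = 25 Hz.
152 Hz mod fs = 2 Hz.
2 Hz ≤ fs/2 = 25 Hz, appears at 2 Hz.
112 Hz mod fs = 12 Hz.
12 Hz ≤ fs/2 = 25 Hz, appears at 12 Hz.
138 Hz mod fs = 38 Hz.
38 Hz > fs/2 = 25 Hz, folds to fs − 38 Hz = 12 Hz.
112 Hz and 138 Hz both map to 12 Hz.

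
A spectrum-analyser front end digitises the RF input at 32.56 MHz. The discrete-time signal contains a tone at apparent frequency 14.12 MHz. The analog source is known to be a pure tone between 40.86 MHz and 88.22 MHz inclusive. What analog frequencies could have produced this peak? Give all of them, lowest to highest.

46.68 MHz, 51 MHz, 79.24 MHz, 83.56 MHz

Frequencies that alias to 14.12 MHz are k·fs ± 14.12 MHz for integer k ≥ 0.
k=0: 14.12 MHz.
k=1: 18.44 MHz, 46.68 MHz.
k=2: 51 MHz, 79.24 MHz.
k=3: 83.56 MHz, 111.8 MHz.
k=4: 116.12 MHz, 144.36 MHz.
Within [40.86 MHz, 88.22 MHz]: 46.68 MHz, 51 MHz, 79.24 MHz, 83.56 MHz.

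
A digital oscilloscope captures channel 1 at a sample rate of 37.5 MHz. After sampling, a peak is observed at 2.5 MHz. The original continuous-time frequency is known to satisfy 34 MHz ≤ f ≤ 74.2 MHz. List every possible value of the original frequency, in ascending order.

35 MHz, 40 MHz, 72.5 MHz

Frequencies that alias to 2.5 MHz are k·fs ± 2.5 MHz for integer k ≥ 0.
k=0: 2.5 MHz.
k=1: 35 MHz, 40 MHz.
k=2: 72.5 MHz, 77.5 MHz.
k=3: 110 MHz, 115 MHz.
Within [34 MHz, 74.2 MHz]: 35 MHz, 40 MHz, 72.5 MHz.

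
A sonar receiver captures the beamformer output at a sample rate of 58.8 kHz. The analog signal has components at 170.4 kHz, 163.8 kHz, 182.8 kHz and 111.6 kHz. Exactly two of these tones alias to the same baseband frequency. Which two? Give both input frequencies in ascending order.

111.6 kHz, 170.4 kHz

fs/2 = 29.4 kHz.
170.4 kHz mod fs = 52.8 kHz.
52.8 kHz > fs/2 = 29.4 kHz, folds to fs − 52.8 kHz = 6 kHz.
163.8 kHz mod fs = 46.2 kHz.
46.2 kHz > fs/2 = 29.4 kHz, folds to fs − 46.2 kHz = 12.6 kHz.
182.8 kHz mod fs = 6.4 kHz.
6.4 kHz ≤ fs/2 = 29.4 kHz, appears at 6.4 kHz.
111.6 kHz mod fs = 52.8 kHz.
52.8 kHz > fs/2 = 29.4 kHz, folds to fs − 52.8 kHz = 6 kHz.
111.6 kHz and 170.4 kHz both map to 6 kHz.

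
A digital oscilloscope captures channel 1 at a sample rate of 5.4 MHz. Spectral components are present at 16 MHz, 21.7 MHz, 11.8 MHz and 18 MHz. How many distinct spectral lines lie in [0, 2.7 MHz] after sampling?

4

fs/2 = 2.7 MHz.
16 MHz mod fs = 5.2 MHz.
5.2 MHz > fs/2 = 2.7 MHz, folds to fs − 5.2 MHz = 0.2 MHz.
21.7 MHz mod fs = 0.1 MHz.
0.1 MHz ≤ fs/2 = 2.7 MHz, appears at 0.1 MHz.
11.8 MHz mod fs = 1 MHz.
1 MHz ≤ fs/2 = 2.7 MHz, appears at 1 MHz.
18 MHz mod fs = 1.8 MHz.
1.8 MHz ≤ fs/2 = 2.7 MHz, appears at 1.8 MHz.
Distinct values: {0.1 MHz, 0.2 MHz, 1 MHz, 1.8 MHz} → 4.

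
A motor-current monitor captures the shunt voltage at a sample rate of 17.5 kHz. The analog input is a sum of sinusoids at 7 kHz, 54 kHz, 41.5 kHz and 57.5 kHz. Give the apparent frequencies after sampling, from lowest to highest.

fs/2 = 8.75 kHz.
7 kHz ≤ fs/2 = 8.75 kHz, passes unchanged.
54 kHz mod fs = 1.5 kHz.
1.5 kHz ≤ fs/2 = 8.75 kHz, appears at 1.5 kHz.
41.5 kHz mod fs = 6.5 kHz.
6.5 kHz ≤ fs/2 = 8.75 kHz, appears at 6.5 kHz.
57.5 kHz mod fs = 5 kHz.
5 kHz ≤ fs/2 = 8.75 kHz, appears at 5 kHz.
Distinct values: {1.5 kHz, 5 kHz, 6.5 kHz, 7 kHz}.

1.5 kHz, 5 kHz, 6.5 kHz, 7 kHz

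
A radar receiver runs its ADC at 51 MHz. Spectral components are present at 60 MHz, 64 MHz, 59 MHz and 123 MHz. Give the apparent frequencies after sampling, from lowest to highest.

fs/2 = 25.5 MHz.
60 MHz mod fs = 9 MHz.
9 MHz ≤ fs/2 = 25.5 MHz, appears at 9 MHz.
64 MHz mod fs = 13 MHz.
13 MHz ≤ fs/2 = 25.5 MHz, appears at 13 MHz.
59 MHz mod fs = 8 MHz.
8 MHz ≤ fs/2 = 25.5 MHz, appears at 8 MHz.
123 MHz mod fs = 21 MHz.
21 MHz ≤ fs/2 = 25.5 MHz, appears at 21 MHz.
Distinct values: {8 MHz, 9 MHz, 13 MHz, 21 MHz}.

8 MHz, 9 MHz, 13 MHz, 21 MHz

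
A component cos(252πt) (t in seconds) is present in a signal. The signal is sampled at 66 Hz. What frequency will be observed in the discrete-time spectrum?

6 Hz

ω = 252π rad/s → f = ω/(2π) = 126 Hz.
126 Hz mod fs = 60 Hz.
60 Hz > fs/2 = 33 Hz, folds to fs − 60 Hz = 6 Hz.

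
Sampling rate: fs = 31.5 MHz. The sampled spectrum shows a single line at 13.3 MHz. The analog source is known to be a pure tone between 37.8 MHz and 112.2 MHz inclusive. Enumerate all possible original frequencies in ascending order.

Frequencies that alias to 13.3 MHz are k·fs ± 13.3 MHz for integer k ≥ 0.
k=0: 13.3 MHz.
k=1: 18.2 MHz, 44.8 MHz.
k=2: 49.7 MHz, 76.3 MHz.
k=3: 81.2 MHz, 107.8 MHz.
k=4: 112.7 MHz, 139.3 MHz.
Within [37.8 MHz, 112.2 MHz]: 44.8 MHz, 49.7 MHz, 76.3 MHz, 81.2 MHz, 107.8 MHz.

44.8 MHz, 49.7 MHz, 76.3 MHz, 81.2 MHz, 107.8 MHz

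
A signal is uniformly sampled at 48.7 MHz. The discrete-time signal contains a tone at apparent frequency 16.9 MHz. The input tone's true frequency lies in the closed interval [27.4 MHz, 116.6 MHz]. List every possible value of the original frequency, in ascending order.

31.8 MHz, 65.6 MHz, 80.5 MHz, 114.3 MHz

Frequencies that alias to 16.9 MHz are k·fs ± 16.9 MHz for integer k ≥ 0.
k=0: 16.9 MHz.
k=1: 31.8 MHz, 65.6 MHz.
k=2: 80.5 MHz, 114.3 MHz.
k=3: 129.2 MHz, 163 MHz.
Within [27.4 MHz, 116.6 MHz]: 31.8 MHz, 65.6 MHz, 80.5 MHz, 114.3 MHz.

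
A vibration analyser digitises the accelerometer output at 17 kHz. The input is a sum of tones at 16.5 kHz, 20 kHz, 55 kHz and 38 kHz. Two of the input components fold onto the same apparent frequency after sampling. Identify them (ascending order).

38 kHz, 55 kHz

fs/2 = 8.5 kHz.
16.5 kHz > fs/2 = 8.5 kHz, folds to fs − 16.5 kHz = 0.5 kHz.
20 kHz mod fs = 3 kHz.
3 kHz ≤ fs/2 = 8.5 kHz, appears at 3 kHz.
55 kHz mod fs = 4 kHz.
4 kHz ≤ fs/2 = 8.5 kHz, appears at 4 kHz.
38 kHz mod fs = 4 kHz.
4 kHz ≤ fs/2 = 8.5 kHz, appears at 4 kHz.
38 kHz and 55 kHz both map to 4 kHz.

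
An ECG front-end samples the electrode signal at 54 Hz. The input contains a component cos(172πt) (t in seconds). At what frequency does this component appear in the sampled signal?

ω = 172π rad/s → f = ω/(2π) = 86 Hz.
86 Hz mod fs = 32 Hz.
32 Hz > fs/2 = 27 Hz, folds to fs − 32 Hz = 22 Hz.

22 Hz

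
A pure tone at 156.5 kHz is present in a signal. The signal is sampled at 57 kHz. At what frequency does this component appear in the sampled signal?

14.5 kHz

156.5 kHz mod fs = 42.5 kHz.
42.5 kHz > fs/2 = 28.5 kHz, folds to fs − 42.5 kHz = 14.5 kHz.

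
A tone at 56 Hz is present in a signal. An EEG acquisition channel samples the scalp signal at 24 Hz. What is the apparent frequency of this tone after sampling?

56 Hz mod fs = 8 Hz.
8 Hz ≤ fs/2 = 12 Hz, appears at 8 Hz.

8 Hz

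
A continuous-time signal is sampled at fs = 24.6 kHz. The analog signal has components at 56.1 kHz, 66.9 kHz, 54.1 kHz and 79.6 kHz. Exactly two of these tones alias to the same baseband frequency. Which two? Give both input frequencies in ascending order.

56.1 kHz, 66.9 kHz

fs/2 = 12.3 kHz.
56.1 kHz mod fs = 6.9 kHz.
6.9 kHz ≤ fs/2 = 12.3 kHz, appears at 6.9 kHz.
66.9 kHz mod fs = 17.7 kHz.
17.7 kHz > fs/2 = 12.3 kHz, folds to fs − 17.7 kHz = 6.9 kHz.
54.1 kHz mod fs = 4.9 kHz.
4.9 kHz ≤ fs/2 = 12.3 kHz, appears at 4.9 kHz.
79.6 kHz mod fs = 5.8 kHz.
5.8 kHz ≤ fs/2 = 12.3 kHz, appears at 5.8 kHz.
56.1 kHz and 66.9 kHz both map to 6.9 kHz.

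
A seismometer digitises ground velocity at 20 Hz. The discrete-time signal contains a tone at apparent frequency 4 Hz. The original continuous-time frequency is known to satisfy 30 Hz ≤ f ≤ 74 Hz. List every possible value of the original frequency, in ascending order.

36 Hz, 44 Hz, 56 Hz, 64 Hz

Frequencies that alias to 4 Hz are k·fs ± 4 Hz for integer k ≥ 0.
k=0: 4 Hz.
k=1: 16 Hz, 24 Hz.
k=2: 36 Hz, 44 Hz.
k=3: 56 Hz, 64 Hz.
k=4: 76 Hz, 84 Hz.
Within [30 Hz, 74 Hz]: 36 Hz, 44 Hz, 56 Hz, 64 Hz.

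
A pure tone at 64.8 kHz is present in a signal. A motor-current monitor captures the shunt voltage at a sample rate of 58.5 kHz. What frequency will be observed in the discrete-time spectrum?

6.3 kHz

64.8 kHz mod fs = 6.3 kHz.
6.3 kHz ≤ fs/2 = 29.25 kHz, appears at 6.3 kHz.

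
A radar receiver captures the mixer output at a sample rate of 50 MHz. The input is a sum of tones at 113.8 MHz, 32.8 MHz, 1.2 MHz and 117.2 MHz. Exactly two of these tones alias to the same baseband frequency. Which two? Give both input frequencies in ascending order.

fs/2 = 25 MHz.
113.8 MHz mod fs = 13.8 MHz.
13.8 MHz ≤ fs/2 = 25 MHz, appears at 13.8 MHz.
32.8 MHz > fs/2 = 25 MHz, folds to fs − 32.8 MHz = 17.2 MHz.
1.2 MHz ≤ fs/2 = 25 MHz, passes unchanged.
117.2 MHz mod fs = 17.2 MHz.
17.2 MHz ≤ fs/2 = 25 MHz, appears at 17.2 MHz.
32.8 MHz and 117.2 MHz both map to 17.2 MHz.

32.8 MHz, 117.2 MHz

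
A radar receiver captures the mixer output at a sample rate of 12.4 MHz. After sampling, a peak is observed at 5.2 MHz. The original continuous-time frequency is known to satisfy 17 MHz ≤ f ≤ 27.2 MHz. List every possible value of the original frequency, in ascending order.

17.6 MHz, 19.6 MHz

Frequencies that alias to 5.2 MHz are k·fs ± 5.2 MHz for integer k ≥ 0.
k=0: 5.2 MHz.
k=1: 7.2 MHz, 17.6 MHz.
k=2: 19.6 MHz, 30 MHz.
k=3: 32 MHz, 42.4 MHz.
Within [17 MHz, 27.2 MHz]: 17.6 MHz, 19.6 MHz.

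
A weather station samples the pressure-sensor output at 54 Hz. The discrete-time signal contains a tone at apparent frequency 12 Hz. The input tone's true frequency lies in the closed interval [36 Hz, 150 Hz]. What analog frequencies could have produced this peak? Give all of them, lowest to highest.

Frequencies that alias to 12 Hz are k·fs ± 12 Hz for integer k ≥ 0.
k=0: 12 Hz.
k=1: 42 Hz, 66 Hz.
k=2: 96 Hz, 120 Hz.
k=3: 150 Hz, 174 Hz.
k=4: 204 Hz, 228 Hz.
Within [36 Hz, 150 Hz]: 42 Hz, 66 Hz, 96 Hz, 120 Hz, 150 Hz.

42 Hz, 66 Hz, 96 Hz, 120 Hz, 150 Hz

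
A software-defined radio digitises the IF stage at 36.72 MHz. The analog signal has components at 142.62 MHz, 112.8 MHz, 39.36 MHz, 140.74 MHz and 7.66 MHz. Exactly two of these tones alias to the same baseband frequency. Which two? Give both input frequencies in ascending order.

fs/2 = 18.36 MHz.
142.62 MHz mod fs = 32.46 MHz.
32.46 MHz > fs/2 = 18.36 MHz, folds to fs − 32.46 MHz = 4.26 MHz.
112.8 MHz mod fs = 2.64 MHz.
2.64 MHz ≤ fs/2 = 18.36 MHz, appears at 2.64 MHz.
39.36 MHz mod fs = 2.64 MHz.
2.64 MHz ≤ fs/2 = 18.36 MHz, appears at 2.64 MHz.
140.74 MHz mod fs = 30.58 MHz.
30.58 MHz > fs/2 = 18.36 MHz, folds to fs − 30.58 MHz = 6.14 MHz.
7.66 MHz ≤ fs/2 = 18.36 MHz, passes unchanged.
39.36 MHz and 112.8 MHz both map to 2.64 MHz.

39.36 MHz, 112.8 MHz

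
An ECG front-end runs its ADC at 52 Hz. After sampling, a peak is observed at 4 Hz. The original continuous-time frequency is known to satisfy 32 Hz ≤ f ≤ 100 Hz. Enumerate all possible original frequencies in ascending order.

Frequencies that alias to 4 Hz are k·fs ± 4 Hz for integer k ≥ 0.
k=0: 4 Hz.
k=1: 48 Hz, 56 Hz.
k=2: 100 Hz, 108 Hz.
k=3: 152 Hz, 160 Hz.
Within [32 Hz, 100 Hz]: 48 Hz, 56 Hz, 100 Hz.

48 Hz, 56 Hz, 100 Hz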